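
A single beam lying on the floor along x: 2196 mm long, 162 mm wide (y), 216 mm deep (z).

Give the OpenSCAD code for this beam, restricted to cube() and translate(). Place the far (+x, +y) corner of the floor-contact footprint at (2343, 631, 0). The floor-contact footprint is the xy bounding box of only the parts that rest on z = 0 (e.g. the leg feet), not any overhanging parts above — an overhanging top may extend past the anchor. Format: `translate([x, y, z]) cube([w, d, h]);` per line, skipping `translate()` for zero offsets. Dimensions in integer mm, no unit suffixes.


translate([147, 469, 0]) cube([2196, 162, 216]);


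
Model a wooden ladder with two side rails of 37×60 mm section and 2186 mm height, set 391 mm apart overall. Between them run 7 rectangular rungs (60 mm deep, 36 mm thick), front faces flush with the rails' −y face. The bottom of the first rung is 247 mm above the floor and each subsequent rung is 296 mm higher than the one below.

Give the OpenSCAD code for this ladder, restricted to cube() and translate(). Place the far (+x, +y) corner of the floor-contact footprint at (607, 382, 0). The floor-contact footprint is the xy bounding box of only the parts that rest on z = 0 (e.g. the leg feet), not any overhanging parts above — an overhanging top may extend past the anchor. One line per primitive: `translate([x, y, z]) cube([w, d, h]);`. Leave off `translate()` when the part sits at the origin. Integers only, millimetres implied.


translate([216, 322, 0]) cube([37, 60, 2186]);
translate([570, 322, 0]) cube([37, 60, 2186]);
translate([253, 322, 247]) cube([317, 60, 36]);
translate([253, 322, 543]) cube([317, 60, 36]);
translate([253, 322, 839]) cube([317, 60, 36]);
translate([253, 322, 1135]) cube([317, 60, 36]);
translate([253, 322, 1431]) cube([317, 60, 36]);
translate([253, 322, 1727]) cube([317, 60, 36]);
translate([253, 322, 2023]) cube([317, 60, 36]);


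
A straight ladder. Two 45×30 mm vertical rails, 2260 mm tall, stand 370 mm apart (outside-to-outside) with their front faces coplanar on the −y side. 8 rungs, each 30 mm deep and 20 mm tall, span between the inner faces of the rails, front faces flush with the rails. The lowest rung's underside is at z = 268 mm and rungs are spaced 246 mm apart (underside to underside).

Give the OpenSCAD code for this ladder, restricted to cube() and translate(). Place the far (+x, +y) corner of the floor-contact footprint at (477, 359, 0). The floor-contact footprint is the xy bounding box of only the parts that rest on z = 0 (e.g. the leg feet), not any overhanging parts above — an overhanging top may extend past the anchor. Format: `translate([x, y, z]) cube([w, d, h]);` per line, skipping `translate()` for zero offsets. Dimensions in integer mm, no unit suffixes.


// rung span = 370 - 2*45 = 280
// rung[k] z = 268 + k*246
translate([107, 329, 0]) cube([45, 30, 2260]);
translate([432, 329, 0]) cube([45, 30, 2260]);
translate([152, 329, 268]) cube([280, 30, 20]);
translate([152, 329, 514]) cube([280, 30, 20]);
translate([152, 329, 760]) cube([280, 30, 20]);
translate([152, 329, 1006]) cube([280, 30, 20]);
translate([152, 329, 1252]) cube([280, 30, 20]);
translate([152, 329, 1498]) cube([280, 30, 20]);
translate([152, 329, 1744]) cube([280, 30, 20]);
translate([152, 329, 1990]) cube([280, 30, 20]);


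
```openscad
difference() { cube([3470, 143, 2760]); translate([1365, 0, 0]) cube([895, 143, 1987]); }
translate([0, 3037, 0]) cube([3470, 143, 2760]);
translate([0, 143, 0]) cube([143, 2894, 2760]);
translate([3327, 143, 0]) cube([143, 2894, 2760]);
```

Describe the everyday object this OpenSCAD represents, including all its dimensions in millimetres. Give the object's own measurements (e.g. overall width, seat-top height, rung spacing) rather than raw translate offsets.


A single room: four walls, each 2760 mm tall and 143 mm thick, enclosing an outside footprint 3470×3180 mm (x × y), no floor or roof. The front and back walls (−y and +y sides) run the full x-width; the side walls fit between their inner faces. A door opening 895 mm wide and 1987 mm tall is cut through the front wall from the floor up, its −x edge 1365 mm from the wall's −x end.


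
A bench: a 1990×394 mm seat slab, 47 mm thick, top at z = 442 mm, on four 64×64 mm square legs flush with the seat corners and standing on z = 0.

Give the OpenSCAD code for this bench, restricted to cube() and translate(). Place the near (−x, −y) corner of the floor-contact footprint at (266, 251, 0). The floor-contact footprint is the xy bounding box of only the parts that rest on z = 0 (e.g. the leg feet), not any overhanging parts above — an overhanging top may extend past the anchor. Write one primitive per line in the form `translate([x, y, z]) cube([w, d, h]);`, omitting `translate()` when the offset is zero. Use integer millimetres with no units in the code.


// leg_h = 442 − 47 = 395
translate([266, 251, 395]) cube([1990, 394, 47]);
translate([266, 251, 0]) cube([64, 64, 395]);
translate([266, 581, 0]) cube([64, 64, 395]);
translate([2192, 251, 0]) cube([64, 64, 395]);
translate([2192, 581, 0]) cube([64, 64, 395]);


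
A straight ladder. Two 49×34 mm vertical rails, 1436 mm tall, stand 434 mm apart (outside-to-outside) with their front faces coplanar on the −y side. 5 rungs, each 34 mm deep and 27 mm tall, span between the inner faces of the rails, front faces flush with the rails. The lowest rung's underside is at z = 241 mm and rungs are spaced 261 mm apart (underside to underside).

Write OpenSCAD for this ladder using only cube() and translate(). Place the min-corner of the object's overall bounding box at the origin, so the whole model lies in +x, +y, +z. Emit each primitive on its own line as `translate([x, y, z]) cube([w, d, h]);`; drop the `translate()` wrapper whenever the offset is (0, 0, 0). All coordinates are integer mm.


cube([49, 34, 1436]);
translate([385, 0, 0]) cube([49, 34, 1436]);
translate([49, 0, 241]) cube([336, 34, 27]);
translate([49, 0, 502]) cube([336, 34, 27]);
translate([49, 0, 763]) cube([336, 34, 27]);
translate([49, 0, 1024]) cube([336, 34, 27]);
translate([49, 0, 1285]) cube([336, 34, 27]);


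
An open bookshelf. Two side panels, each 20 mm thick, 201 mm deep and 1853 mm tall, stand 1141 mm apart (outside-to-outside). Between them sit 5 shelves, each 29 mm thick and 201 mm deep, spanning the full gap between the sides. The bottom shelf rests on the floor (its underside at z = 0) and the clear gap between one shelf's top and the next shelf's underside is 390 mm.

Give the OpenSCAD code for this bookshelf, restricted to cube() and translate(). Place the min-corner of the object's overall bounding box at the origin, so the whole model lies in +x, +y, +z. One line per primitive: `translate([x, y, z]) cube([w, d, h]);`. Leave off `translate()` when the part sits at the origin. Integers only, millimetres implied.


cube([20, 201, 1853]);
translate([1121, 0, 0]) cube([20, 201, 1853]);
translate([20, 0, 0]) cube([1101, 201, 29]);
translate([20, 0, 419]) cube([1101, 201, 29]);
translate([20, 0, 838]) cube([1101, 201, 29]);
translate([20, 0, 1257]) cube([1101, 201, 29]);
translate([20, 0, 1676]) cube([1101, 201, 29]);


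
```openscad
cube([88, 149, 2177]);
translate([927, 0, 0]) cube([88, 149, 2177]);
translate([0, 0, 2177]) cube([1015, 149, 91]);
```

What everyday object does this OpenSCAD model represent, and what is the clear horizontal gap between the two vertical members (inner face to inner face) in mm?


A door frame. The clear opening width is 839 mm.

Two 2177 mm tall posts with a header on top — a door frame. The left jamb is 88 mm wide at x = 0; the right jamb starts at x = 927. The clear opening is 927 − 88 = 839 mm.


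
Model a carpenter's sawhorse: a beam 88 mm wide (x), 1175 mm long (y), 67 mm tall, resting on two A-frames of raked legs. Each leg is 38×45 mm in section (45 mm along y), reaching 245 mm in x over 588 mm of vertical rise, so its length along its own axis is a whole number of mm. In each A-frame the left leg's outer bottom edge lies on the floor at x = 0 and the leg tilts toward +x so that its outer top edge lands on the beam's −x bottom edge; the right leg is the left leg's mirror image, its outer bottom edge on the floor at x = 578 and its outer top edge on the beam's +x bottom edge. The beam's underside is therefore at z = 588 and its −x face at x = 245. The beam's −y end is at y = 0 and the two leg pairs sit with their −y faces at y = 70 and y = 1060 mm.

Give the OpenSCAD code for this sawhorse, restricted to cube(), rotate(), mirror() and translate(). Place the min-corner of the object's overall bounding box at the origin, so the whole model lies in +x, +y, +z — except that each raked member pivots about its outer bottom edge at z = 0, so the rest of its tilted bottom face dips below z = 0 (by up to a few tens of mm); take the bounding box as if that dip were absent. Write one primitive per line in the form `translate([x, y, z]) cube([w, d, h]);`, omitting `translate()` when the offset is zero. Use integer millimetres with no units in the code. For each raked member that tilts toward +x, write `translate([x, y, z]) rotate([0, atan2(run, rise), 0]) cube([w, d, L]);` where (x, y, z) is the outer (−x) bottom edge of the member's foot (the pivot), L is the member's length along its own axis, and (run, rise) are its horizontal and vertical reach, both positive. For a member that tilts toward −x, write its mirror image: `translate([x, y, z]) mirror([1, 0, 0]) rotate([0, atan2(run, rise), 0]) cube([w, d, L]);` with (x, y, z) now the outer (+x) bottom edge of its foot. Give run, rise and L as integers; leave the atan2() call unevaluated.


translate([245, 0, 588]) cube([88, 1175, 67]);
translate([0, 70, 0]) rotate([0, atan2(245, 588), 0]) cube([38, 45, 637]);
translate([578, 70, 0]) mirror([1, 0, 0]) rotate([0, atan2(245, 588), 0]) cube([38, 45, 637]);
translate([0, 1060, 0]) rotate([0, atan2(245, 588), 0]) cube([38, 45, 637]);
translate([578, 1060, 0]) mirror([1, 0, 0]) rotate([0, atan2(245, 588), 0]) cube([38, 45, 637]);


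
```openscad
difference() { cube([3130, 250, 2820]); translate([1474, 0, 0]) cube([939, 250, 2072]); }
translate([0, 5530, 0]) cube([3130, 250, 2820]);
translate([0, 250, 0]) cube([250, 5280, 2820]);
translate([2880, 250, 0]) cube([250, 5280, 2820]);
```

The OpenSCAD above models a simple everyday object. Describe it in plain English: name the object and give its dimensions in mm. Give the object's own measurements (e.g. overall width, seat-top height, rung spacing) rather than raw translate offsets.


A single room: four walls, each 2820 mm tall and 250 mm thick, enclosing an outside footprint 3130×5780 mm (x × y), no floor or roof. The front and back walls (−y and +y sides) run the full x-width; the side walls fit between their inner faces. A door opening 939 mm wide and 2072 mm tall is cut through the front wall from the floor up, its −x edge 1474 mm from the wall's −x end.


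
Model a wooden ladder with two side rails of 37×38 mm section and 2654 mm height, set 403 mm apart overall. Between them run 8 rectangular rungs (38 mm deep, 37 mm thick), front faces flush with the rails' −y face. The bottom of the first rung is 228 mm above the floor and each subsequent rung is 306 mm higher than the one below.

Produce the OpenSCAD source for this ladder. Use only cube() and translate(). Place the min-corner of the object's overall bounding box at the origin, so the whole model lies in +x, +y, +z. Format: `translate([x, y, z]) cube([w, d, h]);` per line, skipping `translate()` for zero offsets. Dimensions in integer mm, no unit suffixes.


cube([37, 38, 2654]);
translate([366, 0, 0]) cube([37, 38, 2654]);
translate([37, 0, 228]) cube([329, 38, 37]);
translate([37, 0, 534]) cube([329, 38, 37]);
translate([37, 0, 840]) cube([329, 38, 37]);
translate([37, 0, 1146]) cube([329, 38, 37]);
translate([37, 0, 1452]) cube([329, 38, 37]);
translate([37, 0, 1758]) cube([329, 38, 37]);
translate([37, 0, 2064]) cube([329, 38, 37]);
translate([37, 0, 2370]) cube([329, 38, 37]);


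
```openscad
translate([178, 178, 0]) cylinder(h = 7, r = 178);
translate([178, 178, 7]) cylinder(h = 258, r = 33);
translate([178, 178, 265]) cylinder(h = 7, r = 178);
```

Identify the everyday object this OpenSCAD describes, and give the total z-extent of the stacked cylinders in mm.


A spool. The overall height is 272 mm.

Three coaxial cylinders, large–small–large — a spool. Two 7 mm flanges and a 258 mm core give 7 + 258 + 7 = 272 mm.


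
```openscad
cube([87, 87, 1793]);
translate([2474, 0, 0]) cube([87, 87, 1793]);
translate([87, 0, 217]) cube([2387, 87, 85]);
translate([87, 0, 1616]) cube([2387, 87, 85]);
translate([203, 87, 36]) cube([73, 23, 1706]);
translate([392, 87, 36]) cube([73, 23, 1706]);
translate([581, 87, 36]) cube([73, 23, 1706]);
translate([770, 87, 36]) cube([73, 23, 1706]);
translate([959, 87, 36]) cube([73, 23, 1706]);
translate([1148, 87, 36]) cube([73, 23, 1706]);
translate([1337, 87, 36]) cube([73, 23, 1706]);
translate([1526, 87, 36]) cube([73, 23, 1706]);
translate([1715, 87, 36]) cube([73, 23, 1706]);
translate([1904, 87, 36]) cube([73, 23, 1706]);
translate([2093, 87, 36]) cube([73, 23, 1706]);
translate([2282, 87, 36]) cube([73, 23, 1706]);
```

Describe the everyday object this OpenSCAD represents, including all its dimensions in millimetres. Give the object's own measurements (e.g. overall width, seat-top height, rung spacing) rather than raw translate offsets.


A fence section. Two 87×87 mm posts, 1793 mm tall, stand on the floor with a clear span of 2387 mm between their inner faces. Two horizontal rails of 87×85 mm section span the gap between the posts with their undersides at z = 217 mm and z = 1616 mm, flush with the posts' −y face. 12 pickets, each 73 mm wide, 23 mm thick and 1706 mm tall, are fixed to the +y face of the rails with their bottoms at z = 36 mm, spaced across the span with a 116 mm gap after the −x post and between neighbouring pickets, with 119 mm left before the +x post.


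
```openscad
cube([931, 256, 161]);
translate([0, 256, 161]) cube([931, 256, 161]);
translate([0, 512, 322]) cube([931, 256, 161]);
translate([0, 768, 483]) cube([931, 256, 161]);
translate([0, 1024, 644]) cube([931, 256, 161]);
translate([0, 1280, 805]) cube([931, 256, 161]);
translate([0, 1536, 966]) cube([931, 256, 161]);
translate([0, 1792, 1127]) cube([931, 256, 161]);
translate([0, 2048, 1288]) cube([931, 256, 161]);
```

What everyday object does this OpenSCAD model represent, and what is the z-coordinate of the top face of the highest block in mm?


A staircase. The total rise is 1449 mm.

9 identical blocks, each offset up and back from the previous — a staircase. Each step is 161 mm tall and there are 9 of them, so the total rise is 9 × 161 = 1449 mm.


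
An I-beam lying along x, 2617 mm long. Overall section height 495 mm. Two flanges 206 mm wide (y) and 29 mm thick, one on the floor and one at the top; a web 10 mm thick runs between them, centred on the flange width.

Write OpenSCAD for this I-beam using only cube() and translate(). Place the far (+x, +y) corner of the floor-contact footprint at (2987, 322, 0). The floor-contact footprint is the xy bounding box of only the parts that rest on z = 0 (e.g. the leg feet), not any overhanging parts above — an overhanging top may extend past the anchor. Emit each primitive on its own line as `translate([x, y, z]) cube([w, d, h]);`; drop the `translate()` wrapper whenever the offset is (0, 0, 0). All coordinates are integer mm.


translate([370, 116, 0]) cube([2617, 206, 29]);
translate([370, 214, 29]) cube([2617, 10, 437]);
translate([370, 116, 466]) cube([2617, 206, 29]);


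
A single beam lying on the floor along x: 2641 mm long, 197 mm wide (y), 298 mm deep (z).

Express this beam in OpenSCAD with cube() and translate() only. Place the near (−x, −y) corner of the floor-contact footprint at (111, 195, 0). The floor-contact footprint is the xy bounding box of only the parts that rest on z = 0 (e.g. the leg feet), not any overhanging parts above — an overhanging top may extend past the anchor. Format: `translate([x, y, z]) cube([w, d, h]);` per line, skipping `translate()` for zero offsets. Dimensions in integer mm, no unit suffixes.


translate([111, 195, 0]) cube([2641, 197, 298]);


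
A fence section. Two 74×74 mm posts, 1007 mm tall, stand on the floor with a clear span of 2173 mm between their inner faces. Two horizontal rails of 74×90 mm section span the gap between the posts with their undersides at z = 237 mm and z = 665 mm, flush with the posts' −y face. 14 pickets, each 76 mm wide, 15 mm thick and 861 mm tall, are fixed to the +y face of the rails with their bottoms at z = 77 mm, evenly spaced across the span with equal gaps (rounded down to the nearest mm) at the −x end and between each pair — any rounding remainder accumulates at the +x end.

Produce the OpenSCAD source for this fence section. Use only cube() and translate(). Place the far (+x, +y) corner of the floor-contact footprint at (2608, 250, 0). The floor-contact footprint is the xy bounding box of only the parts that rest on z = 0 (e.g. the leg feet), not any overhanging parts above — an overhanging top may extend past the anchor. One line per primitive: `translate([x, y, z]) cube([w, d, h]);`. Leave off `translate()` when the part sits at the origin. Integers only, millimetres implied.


translate([287, 176, 0]) cube([74, 74, 1007]);
translate([2534, 176, 0]) cube([74, 74, 1007]);
translate([361, 176, 237]) cube([2173, 74, 90]);
translate([361, 176, 665]) cube([2173, 74, 90]);
translate([434, 250, 77]) cube([76, 15, 861]);
translate([583, 250, 77]) cube([76, 15, 861]);
translate([732, 250, 77]) cube([76, 15, 861]);
translate([881, 250, 77]) cube([76, 15, 861]);
translate([1030, 250, 77]) cube([76, 15, 861]);
translate([1179, 250, 77]) cube([76, 15, 861]);
translate([1328, 250, 77]) cube([76, 15, 861]);
translate([1477, 250, 77]) cube([76, 15, 861]);
translate([1626, 250, 77]) cube([76, 15, 861]);
translate([1775, 250, 77]) cube([76, 15, 861]);
translate([1924, 250, 77]) cube([76, 15, 861]);
translate([2073, 250, 77]) cube([76, 15, 861]);
translate([2222, 250, 77]) cube([76, 15, 861]);
translate([2371, 250, 77]) cube([76, 15, 861]);


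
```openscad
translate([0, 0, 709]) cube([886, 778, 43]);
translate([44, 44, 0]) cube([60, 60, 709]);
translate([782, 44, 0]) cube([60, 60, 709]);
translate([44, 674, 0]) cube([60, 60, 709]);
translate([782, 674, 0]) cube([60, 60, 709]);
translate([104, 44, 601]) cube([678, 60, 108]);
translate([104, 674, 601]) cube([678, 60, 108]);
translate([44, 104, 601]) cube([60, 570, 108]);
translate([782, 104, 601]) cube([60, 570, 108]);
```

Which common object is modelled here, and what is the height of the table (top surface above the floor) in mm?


A table. The table height is 752 mm.

A 886×778×43 slab sits at z = 709 on four 60 mm square posts — a table. The top surface is at 709 + 43 = 752 mm.


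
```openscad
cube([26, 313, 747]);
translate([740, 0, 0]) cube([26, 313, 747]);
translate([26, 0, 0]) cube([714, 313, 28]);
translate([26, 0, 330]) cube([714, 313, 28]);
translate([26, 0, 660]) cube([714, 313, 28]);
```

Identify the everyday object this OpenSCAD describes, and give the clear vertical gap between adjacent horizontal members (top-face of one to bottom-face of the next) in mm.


A bookshelf. The clear shelf gap is 302 mm.

Two tall side panels with 3 horizontal boards between them — a bookshelf. The first two shelf undersides are at z = 0 and z = 330; with shelf thickness 28, the clear gap is 330 − 0 − 28 = 302 mm.


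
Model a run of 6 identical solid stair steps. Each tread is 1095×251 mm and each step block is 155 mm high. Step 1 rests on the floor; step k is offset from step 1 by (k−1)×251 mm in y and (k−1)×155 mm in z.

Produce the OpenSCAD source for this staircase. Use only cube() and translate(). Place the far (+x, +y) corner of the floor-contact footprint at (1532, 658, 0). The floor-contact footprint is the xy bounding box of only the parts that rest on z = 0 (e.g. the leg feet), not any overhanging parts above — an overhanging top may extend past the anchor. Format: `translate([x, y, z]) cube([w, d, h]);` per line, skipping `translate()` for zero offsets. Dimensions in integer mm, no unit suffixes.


translate([437, 407, 0]) cube([1095, 251, 155]);
translate([437, 658, 155]) cube([1095, 251, 155]);
translate([437, 909, 310]) cube([1095, 251, 155]);
translate([437, 1160, 465]) cube([1095, 251, 155]);
translate([437, 1411, 620]) cube([1095, 251, 155]);
translate([437, 1662, 775]) cube([1095, 251, 155]);


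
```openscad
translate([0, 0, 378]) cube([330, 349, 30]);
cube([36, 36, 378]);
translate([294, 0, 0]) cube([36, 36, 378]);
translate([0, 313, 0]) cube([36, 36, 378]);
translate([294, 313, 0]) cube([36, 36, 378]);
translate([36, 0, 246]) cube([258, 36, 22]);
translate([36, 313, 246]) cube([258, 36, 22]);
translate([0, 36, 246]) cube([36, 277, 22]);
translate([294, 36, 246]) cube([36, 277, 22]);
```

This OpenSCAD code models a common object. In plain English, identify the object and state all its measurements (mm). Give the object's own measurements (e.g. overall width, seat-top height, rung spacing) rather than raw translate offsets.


A four-legged stool. The seat is a 330×349×30 mm slab whose top surface is at z = 408 mm; four square legs, each 36×36 mm in cross-section, run from the floor (z = 0) to the underside of the seat, each flush with a corner of the seat. Four stretchers, 36 mm wide and 22 mm tall, connect adjacent legs with their undersides at z = 246 mm, each running between the inner faces of the legs it joins and aligned with the legs' outer faces on the other axis.


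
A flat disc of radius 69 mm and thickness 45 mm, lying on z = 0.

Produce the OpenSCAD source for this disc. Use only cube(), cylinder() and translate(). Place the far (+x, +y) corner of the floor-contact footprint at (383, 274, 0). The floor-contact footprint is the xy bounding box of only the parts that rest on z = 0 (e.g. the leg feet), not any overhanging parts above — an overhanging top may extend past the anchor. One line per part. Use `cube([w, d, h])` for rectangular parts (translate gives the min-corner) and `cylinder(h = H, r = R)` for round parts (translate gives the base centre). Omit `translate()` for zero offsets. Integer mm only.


translate([314, 205, 0]) cylinder(h = 45, r = 69);


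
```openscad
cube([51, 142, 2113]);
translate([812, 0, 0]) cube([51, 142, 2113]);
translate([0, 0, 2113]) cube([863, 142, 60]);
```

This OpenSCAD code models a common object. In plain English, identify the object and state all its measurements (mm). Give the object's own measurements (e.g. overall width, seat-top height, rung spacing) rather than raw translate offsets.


A door frame. The clear opening is 761 mm wide and 2113 mm high. Two 51 mm wide jambs, 142 mm deep, stand either side of the opening from the floor to the top of the opening. A 60 mm thick head sits across the top of both jambs, spanning the full outside width of the frame.


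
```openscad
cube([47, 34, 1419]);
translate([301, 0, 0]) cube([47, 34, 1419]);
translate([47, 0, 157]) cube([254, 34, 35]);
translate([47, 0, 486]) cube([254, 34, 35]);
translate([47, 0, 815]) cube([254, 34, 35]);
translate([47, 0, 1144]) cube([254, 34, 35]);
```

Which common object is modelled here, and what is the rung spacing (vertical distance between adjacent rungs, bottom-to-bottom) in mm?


A ladder. The rung spacing is 329 mm.

Two tall 47×34 posts with 4 short bars between them — a ladder. Adjacent rungs sit at z = 157 and z = 486, so the spacing is 486 − 157 = 329 mm.


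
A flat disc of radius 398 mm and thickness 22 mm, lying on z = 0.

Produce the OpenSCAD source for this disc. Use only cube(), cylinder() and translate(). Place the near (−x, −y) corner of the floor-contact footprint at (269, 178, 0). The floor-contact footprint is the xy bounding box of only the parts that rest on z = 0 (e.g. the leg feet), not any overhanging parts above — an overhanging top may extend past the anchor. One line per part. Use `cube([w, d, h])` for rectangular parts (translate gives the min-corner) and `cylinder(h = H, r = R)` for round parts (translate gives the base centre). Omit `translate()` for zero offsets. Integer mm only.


translate([667, 576, 0]) cylinder(h = 22, r = 398);


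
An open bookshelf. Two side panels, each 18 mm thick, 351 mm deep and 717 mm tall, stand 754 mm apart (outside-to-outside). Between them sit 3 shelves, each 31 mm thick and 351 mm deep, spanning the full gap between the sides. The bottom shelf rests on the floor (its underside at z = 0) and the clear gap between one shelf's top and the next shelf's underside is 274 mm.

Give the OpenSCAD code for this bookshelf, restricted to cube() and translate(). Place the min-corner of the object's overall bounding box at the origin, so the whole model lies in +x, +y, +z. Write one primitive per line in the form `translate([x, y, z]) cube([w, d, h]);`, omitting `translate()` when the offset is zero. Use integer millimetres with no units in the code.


cube([18, 351, 717]);
translate([736, 0, 0]) cube([18, 351, 717]);
translate([18, 0, 0]) cube([718, 351, 31]);
translate([18, 0, 305]) cube([718, 351, 31]);
translate([18, 0, 610]) cube([718, 351, 31]);


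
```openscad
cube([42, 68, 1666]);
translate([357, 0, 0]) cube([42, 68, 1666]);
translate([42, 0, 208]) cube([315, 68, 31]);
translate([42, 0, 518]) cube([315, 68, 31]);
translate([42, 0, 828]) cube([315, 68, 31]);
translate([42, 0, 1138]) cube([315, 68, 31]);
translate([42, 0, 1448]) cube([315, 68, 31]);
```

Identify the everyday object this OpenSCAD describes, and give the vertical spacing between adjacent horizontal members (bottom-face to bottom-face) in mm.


A ladder. The rung spacing is 310 mm.

Two tall 42×68 posts with 5 short bars between them — a ladder. Adjacent rungs sit at z = 208 and z = 518, so the spacing is 518 − 208 = 310 mm.


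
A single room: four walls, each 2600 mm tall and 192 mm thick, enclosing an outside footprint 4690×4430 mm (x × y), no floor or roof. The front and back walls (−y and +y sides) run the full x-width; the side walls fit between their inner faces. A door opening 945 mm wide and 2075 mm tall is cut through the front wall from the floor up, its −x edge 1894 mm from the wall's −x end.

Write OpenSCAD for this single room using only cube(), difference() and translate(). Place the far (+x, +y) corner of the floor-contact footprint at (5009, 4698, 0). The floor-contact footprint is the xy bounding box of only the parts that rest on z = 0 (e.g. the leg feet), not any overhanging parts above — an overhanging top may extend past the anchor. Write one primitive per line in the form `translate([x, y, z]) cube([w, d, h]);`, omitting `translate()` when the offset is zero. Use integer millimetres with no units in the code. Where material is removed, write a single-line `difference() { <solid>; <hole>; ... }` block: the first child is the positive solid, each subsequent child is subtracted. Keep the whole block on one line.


difference() { translate([319, 268, 0]) cube([4690, 192, 2600]); translate([2213, 268, 0]) cube([945, 192, 2075]); }
translate([319, 4506, 0]) cube([4690, 192, 2600]);
translate([319, 460, 0]) cube([192, 4046, 2600]);
translate([4817, 460, 0]) cube([192, 4046, 2600]);


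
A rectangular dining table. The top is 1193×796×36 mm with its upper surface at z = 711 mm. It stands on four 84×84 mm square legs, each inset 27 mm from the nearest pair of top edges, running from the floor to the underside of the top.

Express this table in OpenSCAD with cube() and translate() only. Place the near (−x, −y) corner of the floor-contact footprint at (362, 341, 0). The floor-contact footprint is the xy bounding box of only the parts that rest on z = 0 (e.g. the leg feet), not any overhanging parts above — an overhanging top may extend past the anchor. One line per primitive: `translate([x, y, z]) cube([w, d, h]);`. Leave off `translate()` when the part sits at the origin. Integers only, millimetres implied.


translate([335, 314, 675]) cube([1193, 796, 36]);
translate([362, 341, 0]) cube([84, 84, 675]);
translate([1417, 341, 0]) cube([84, 84, 675]);
translate([362, 999, 0]) cube([84, 84, 675]);
translate([1417, 999, 0]) cube([84, 84, 675]);


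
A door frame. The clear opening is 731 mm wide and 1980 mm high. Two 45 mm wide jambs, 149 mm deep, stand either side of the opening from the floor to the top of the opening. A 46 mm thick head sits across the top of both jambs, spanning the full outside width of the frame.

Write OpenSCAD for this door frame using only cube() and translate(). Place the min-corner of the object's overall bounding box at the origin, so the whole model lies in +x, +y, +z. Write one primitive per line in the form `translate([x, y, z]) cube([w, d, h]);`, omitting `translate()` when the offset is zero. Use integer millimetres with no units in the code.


cube([45, 149, 1980]);
translate([776, 0, 0]) cube([45, 149, 1980]);
translate([0, 0, 1980]) cube([821, 149, 46]);


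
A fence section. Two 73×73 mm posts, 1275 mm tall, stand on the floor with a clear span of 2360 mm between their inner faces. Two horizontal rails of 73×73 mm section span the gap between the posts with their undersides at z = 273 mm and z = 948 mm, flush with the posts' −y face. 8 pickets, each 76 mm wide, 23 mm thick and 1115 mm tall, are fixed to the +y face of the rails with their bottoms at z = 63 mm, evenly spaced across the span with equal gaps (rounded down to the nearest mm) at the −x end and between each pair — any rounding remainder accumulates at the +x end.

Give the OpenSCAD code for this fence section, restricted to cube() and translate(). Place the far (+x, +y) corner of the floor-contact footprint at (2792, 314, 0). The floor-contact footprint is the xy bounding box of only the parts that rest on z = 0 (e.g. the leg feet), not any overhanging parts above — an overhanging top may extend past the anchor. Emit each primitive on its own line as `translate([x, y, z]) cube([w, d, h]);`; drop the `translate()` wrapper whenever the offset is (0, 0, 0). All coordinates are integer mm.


translate([286, 241, 0]) cube([73, 73, 1275]);
translate([2719, 241, 0]) cube([73, 73, 1275]);
translate([359, 241, 273]) cube([2360, 73, 73]);
translate([359, 241, 948]) cube([2360, 73, 73]);
translate([553, 314, 63]) cube([76, 23, 1115]);
translate([823, 314, 63]) cube([76, 23, 1115]);
translate([1093, 314, 63]) cube([76, 23, 1115]);
translate([1363, 314, 63]) cube([76, 23, 1115]);
translate([1633, 314, 63]) cube([76, 23, 1115]);
translate([1903, 314, 63]) cube([76, 23, 1115]);
translate([2173, 314, 63]) cube([76, 23, 1115]);
translate([2443, 314, 63]) cube([76, 23, 1115]);


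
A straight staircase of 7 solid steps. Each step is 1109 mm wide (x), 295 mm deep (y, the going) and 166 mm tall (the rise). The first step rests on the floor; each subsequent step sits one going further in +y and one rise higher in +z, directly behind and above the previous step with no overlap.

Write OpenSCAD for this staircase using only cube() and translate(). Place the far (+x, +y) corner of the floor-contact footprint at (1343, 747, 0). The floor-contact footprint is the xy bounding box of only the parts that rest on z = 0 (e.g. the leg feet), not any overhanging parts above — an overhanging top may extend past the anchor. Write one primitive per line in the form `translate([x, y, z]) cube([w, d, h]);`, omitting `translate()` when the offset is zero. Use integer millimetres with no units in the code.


translate([234, 452, 0]) cube([1109, 295, 166]);
translate([234, 747, 166]) cube([1109, 295, 166]);
translate([234, 1042, 332]) cube([1109, 295, 166]);
translate([234, 1337, 498]) cube([1109, 295, 166]);
translate([234, 1632, 664]) cube([1109, 295, 166]);
translate([234, 1927, 830]) cube([1109, 295, 166]);
translate([234, 2222, 996]) cube([1109, 295, 166]);


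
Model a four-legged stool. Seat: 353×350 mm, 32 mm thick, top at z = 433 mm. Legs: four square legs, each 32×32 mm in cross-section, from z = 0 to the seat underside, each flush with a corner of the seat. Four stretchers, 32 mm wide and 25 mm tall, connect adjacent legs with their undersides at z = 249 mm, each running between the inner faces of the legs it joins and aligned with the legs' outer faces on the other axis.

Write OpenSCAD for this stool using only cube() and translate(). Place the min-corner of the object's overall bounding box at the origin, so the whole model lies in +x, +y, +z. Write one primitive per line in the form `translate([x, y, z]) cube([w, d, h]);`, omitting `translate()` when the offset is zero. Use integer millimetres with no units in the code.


translate([0, 0, 401]) cube([353, 350, 32]);
cube([32, 32, 401]);
translate([321, 0, 0]) cube([32, 32, 401]);
translate([0, 318, 0]) cube([32, 32, 401]);
translate([321, 318, 0]) cube([32, 32, 401]);
translate([32, 0, 249]) cube([289, 32, 25]);
translate([32, 318, 249]) cube([289, 32, 25]);
translate([0, 32, 249]) cube([32, 286, 25]);
translate([321, 32, 249]) cube([32, 286, 25]);


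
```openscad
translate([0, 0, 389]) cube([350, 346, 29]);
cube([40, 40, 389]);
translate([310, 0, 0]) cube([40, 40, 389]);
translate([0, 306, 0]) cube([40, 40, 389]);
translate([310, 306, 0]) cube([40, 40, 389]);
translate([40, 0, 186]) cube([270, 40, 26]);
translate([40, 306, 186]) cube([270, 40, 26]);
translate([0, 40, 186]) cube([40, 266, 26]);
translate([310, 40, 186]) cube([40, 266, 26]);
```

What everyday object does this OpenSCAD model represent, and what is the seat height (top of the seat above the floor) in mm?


A stool. The seat height is 418 mm.

A 350×346×29 slab at z = 389 on four corner posts — a stool. The seat top is 389 + 29 = 418 mm.


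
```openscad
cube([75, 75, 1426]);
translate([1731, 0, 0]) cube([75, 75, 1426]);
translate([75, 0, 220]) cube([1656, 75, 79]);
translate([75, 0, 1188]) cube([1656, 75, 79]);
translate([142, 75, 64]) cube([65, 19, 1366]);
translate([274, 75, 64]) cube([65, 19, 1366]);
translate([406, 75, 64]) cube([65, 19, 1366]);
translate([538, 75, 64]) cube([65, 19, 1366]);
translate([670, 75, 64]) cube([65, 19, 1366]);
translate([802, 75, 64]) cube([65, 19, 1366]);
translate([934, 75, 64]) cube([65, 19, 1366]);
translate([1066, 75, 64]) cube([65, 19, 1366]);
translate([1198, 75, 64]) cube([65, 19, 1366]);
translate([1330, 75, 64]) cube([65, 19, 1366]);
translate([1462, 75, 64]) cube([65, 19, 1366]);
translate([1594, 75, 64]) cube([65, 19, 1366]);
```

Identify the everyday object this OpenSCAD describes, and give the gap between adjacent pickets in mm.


A fence section. The picket gap is 67 mm.

Two posts, two rails, 12 pickets — a fence section. Span 1656 mm holds 12 pickets of 65 mm with 13 equal gaps: ⌊(1656 − 12·65) / 13⌋ = 67 mm.


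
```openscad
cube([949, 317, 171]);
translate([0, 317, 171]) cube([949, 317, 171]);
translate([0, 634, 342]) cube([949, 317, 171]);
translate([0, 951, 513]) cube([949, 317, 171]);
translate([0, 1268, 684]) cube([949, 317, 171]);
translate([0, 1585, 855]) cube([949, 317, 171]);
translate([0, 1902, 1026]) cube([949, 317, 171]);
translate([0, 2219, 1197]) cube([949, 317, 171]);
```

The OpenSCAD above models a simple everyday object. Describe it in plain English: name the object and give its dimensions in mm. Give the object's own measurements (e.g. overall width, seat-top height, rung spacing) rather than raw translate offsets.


A straight staircase of 8 solid steps. Each step is 949 mm wide (x), 317 mm deep (y, the going) and 171 mm tall (the rise). The first step rests on the floor; each subsequent step sits one going further in +y and one rise higher in +z, directly behind and above the previous step with no overlap.


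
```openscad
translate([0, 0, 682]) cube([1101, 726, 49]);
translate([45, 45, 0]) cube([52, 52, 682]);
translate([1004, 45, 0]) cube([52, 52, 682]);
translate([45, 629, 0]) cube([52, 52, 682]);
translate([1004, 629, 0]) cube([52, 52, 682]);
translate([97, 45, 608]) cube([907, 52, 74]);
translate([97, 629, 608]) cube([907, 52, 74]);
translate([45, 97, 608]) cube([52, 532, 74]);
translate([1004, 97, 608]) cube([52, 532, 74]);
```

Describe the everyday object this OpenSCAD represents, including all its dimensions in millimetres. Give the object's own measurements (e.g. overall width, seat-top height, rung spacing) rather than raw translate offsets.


A table: top 1101 mm (x) × 726 mm (y), 49 mm thick, upper face at z = 731 mm, on four 52×52 mm square legs, each inset 45 mm from the nearest pair of top edges from z = 0 to the bottom of the top. Four apron rails, 52 mm thick and 74 mm tall, run between adjacent legs with their top edges flush with the underside of the top and their outer faces flush with the legs' outer faces.


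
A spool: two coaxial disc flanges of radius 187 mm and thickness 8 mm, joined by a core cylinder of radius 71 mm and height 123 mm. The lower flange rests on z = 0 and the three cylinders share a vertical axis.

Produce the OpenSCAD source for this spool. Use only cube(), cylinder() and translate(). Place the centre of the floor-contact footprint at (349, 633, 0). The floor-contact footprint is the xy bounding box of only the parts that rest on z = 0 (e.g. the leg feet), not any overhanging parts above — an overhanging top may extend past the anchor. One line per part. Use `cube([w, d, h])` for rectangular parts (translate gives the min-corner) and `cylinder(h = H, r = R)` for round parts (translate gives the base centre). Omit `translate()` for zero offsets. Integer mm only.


translate([349, 633, 0]) cylinder(h = 8, r = 187);
translate([349, 633, 8]) cylinder(h = 123, r = 71);
translate([349, 633, 131]) cylinder(h = 8, r = 187);


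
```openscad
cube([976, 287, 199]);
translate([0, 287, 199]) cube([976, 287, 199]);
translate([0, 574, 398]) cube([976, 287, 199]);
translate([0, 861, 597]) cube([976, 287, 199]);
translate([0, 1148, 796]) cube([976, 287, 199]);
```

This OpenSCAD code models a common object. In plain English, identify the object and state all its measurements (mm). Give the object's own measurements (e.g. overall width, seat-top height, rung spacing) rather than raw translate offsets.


A straight staircase of 5 solid steps. Each step is 976 mm wide (x), 287 mm deep (y, the going) and 199 mm tall (the rise). The first step rests on the floor; each subsequent step sits one going further in +y and one rise higher in +z, directly behind and above the previous step with no overlap.


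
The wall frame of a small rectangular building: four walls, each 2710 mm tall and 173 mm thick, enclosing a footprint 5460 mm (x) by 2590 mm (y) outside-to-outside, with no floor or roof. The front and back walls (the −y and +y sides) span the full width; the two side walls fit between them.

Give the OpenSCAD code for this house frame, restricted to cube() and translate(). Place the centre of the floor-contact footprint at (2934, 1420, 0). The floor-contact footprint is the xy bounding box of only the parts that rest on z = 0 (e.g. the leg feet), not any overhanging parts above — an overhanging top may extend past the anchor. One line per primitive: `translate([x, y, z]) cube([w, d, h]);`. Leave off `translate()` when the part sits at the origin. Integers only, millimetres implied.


translate([204, 125, 0]) cube([5460, 173, 2710]);
translate([204, 2542, 0]) cube([5460, 173, 2710]);
translate([204, 298, 0]) cube([173, 2244, 2710]);
translate([5491, 298, 0]) cube([173, 2244, 2710]);


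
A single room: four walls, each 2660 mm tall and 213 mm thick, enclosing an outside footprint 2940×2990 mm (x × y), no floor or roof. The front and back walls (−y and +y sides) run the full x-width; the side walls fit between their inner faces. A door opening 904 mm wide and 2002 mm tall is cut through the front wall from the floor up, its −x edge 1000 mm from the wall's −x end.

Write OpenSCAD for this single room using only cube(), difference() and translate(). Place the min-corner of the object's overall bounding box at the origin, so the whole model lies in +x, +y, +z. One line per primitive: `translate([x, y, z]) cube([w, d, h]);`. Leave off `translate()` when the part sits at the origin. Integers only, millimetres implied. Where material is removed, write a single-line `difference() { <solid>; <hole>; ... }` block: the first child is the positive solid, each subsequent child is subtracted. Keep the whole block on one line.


difference() { cube([2940, 213, 2660]); translate([1000, 0, 0]) cube([904, 213, 2002]); }
translate([0, 2777, 0]) cube([2940, 213, 2660]);
translate([0, 213, 0]) cube([213, 2564, 2660]);
translate([2727, 213, 0]) cube([213, 2564, 2660]);
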